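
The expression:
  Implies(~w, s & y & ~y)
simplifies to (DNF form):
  w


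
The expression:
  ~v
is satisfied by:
  {v: False}


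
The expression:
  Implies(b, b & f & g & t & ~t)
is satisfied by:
  {b: False}


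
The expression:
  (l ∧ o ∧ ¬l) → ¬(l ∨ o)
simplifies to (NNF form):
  True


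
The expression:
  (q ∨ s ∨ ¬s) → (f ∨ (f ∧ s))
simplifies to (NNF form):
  f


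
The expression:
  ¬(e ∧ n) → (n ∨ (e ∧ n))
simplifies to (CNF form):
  n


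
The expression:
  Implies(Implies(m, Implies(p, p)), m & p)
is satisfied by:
  {m: True, p: True}


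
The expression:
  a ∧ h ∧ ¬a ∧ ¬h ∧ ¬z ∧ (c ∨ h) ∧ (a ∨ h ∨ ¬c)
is never true.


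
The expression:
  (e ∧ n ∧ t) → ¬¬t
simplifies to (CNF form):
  True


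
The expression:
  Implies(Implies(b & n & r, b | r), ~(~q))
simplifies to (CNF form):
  q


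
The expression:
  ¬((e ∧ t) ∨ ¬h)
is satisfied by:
  {h: True, e: False, t: False}
  {h: True, t: True, e: False}
  {h: True, e: True, t: False}


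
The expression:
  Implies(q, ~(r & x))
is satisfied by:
  {q: False, x: False, r: False}
  {r: True, q: False, x: False}
  {x: True, q: False, r: False}
  {r: True, x: True, q: False}
  {q: True, r: False, x: False}
  {r: True, q: True, x: False}
  {x: True, q: True, r: False}


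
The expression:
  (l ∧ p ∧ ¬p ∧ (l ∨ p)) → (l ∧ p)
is always true.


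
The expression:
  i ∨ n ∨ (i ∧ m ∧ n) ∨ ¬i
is always true.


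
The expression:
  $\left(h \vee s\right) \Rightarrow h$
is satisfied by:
  {h: True, s: False}
  {s: False, h: False}
  {s: True, h: True}


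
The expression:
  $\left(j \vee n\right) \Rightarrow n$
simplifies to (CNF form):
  $n \vee \neg j$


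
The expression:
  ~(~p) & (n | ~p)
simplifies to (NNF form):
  n & p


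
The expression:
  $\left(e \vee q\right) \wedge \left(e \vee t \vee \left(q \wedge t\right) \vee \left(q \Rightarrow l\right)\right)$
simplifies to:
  $e \vee \left(l \wedge q\right) \vee \left(q \wedge t\right)$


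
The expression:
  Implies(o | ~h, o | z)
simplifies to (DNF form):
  h | o | z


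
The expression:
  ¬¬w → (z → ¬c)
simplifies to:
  ¬c ∨ ¬w ∨ ¬z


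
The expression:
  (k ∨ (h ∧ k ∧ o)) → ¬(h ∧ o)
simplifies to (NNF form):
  ¬h ∨ ¬k ∨ ¬o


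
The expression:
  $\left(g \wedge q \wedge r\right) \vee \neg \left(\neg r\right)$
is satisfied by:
  {r: True}


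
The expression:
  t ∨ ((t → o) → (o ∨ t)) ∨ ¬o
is always true.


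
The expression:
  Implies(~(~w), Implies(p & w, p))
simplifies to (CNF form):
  True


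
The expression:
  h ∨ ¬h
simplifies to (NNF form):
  True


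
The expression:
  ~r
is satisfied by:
  {r: False}


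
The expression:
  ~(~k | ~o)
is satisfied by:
  {o: True, k: True}


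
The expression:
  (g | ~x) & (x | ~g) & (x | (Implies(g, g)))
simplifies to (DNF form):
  (g & x) | (~g & ~x)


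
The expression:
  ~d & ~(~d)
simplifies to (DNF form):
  False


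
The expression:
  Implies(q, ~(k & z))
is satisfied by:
  {k: False, q: False, z: False}
  {z: True, k: False, q: False}
  {q: True, k: False, z: False}
  {z: True, q: True, k: False}
  {k: True, z: False, q: False}
  {z: True, k: True, q: False}
  {q: True, k: True, z: False}


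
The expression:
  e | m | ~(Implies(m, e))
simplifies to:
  e | m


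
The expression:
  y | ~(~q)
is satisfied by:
  {y: True, q: True}
  {y: True, q: False}
  {q: True, y: False}


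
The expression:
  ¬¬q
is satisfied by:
  {q: True}


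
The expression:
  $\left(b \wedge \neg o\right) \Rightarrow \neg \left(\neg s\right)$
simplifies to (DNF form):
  $o \vee s \vee \neg b$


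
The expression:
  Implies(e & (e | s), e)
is always true.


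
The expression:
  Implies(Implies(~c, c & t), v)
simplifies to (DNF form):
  v | ~c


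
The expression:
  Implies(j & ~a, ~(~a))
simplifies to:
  a | ~j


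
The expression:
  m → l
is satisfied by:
  {l: True, m: False}
  {m: False, l: False}
  {m: True, l: True}


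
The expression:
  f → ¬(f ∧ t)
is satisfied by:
  {t: False, f: False}
  {f: True, t: False}
  {t: True, f: False}


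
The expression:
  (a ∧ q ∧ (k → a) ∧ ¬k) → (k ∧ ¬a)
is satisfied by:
  {k: True, q: False, a: False}
  {q: False, a: False, k: False}
  {a: True, k: True, q: False}
  {a: True, q: False, k: False}
  {k: True, q: True, a: False}
  {q: True, k: False, a: False}
  {a: True, q: True, k: True}


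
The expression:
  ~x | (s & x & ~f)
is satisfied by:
  {s: True, x: False, f: False}
  {s: False, x: False, f: False}
  {f: True, s: True, x: False}
  {f: True, s: False, x: False}
  {x: True, s: True, f: False}


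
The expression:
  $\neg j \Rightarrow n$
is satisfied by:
  {n: True, j: True}
  {n: True, j: False}
  {j: True, n: False}


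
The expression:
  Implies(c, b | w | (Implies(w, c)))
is always true.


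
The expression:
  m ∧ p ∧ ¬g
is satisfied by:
  {m: True, p: True, g: False}


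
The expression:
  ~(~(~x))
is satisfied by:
  {x: False}


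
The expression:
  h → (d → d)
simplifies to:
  True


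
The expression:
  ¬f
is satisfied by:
  {f: False}


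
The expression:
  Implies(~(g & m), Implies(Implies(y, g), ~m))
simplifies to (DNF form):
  g | y | ~m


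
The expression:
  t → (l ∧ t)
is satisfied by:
  {l: True, t: False}
  {t: False, l: False}
  {t: True, l: True}


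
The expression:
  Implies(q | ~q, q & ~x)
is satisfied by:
  {q: True, x: False}


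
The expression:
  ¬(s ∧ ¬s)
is always true.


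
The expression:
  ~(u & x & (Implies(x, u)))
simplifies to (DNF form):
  ~u | ~x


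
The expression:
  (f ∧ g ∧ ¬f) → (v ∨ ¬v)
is always true.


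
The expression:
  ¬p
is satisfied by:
  {p: False}


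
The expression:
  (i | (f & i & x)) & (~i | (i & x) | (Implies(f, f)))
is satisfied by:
  {i: True}


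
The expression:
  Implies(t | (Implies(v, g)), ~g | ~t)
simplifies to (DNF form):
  ~g | ~t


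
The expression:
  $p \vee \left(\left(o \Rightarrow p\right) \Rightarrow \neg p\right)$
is always true.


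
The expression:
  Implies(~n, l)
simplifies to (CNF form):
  l | n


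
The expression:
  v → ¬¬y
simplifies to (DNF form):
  y ∨ ¬v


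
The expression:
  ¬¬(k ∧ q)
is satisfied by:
  {q: True, k: True}


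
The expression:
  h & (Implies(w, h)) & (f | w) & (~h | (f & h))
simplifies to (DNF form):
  f & h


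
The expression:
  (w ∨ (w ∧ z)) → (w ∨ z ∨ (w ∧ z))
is always true.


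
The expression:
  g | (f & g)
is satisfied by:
  {g: True}


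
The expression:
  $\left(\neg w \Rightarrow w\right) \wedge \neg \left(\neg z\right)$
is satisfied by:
  {z: True, w: True}


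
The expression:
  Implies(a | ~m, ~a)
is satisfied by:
  {a: False}


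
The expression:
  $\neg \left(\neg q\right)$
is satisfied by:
  {q: True}


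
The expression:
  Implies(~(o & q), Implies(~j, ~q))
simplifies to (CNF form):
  j | o | ~q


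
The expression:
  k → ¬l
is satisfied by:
  {l: False, k: False}
  {k: True, l: False}
  {l: True, k: False}


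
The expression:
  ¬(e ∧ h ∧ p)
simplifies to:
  ¬e ∨ ¬h ∨ ¬p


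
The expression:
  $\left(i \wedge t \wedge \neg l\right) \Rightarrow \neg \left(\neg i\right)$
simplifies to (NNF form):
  $\text{True}$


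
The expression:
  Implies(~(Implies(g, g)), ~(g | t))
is always true.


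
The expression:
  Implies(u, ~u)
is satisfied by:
  {u: False}


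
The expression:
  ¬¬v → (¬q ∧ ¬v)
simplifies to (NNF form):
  ¬v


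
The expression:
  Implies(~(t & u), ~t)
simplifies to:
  u | ~t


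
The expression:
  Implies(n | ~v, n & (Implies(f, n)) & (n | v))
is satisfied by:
  {n: True, v: True}
  {n: True, v: False}
  {v: True, n: False}


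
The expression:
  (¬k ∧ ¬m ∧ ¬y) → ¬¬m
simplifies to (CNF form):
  k ∨ m ∨ y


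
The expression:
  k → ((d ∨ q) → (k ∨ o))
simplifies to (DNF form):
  True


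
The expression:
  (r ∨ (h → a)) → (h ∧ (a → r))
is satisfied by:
  {h: True, r: True, a: False}
  {h: True, a: False, r: False}
  {h: True, r: True, a: True}


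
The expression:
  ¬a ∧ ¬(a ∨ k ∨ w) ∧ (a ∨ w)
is never true.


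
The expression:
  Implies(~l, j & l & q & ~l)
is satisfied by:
  {l: True}


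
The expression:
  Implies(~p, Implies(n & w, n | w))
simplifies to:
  True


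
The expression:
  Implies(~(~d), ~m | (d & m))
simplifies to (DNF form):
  True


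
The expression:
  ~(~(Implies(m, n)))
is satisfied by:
  {n: True, m: False}
  {m: False, n: False}
  {m: True, n: True}


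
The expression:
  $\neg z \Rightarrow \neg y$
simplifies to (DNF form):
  $z \vee \neg y$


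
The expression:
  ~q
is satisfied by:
  {q: False}


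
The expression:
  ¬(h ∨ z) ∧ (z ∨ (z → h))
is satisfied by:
  {h: False, z: False}


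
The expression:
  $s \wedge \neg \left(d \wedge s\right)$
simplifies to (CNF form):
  $s \wedge \neg d$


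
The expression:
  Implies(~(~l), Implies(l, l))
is always true.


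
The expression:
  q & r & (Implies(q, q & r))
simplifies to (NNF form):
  q & r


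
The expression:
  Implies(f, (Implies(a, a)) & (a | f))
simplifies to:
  True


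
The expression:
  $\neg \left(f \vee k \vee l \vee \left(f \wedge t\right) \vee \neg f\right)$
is never true.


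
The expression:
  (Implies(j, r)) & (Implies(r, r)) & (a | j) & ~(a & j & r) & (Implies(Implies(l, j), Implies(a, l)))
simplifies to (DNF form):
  (a & j & ~a) | (a & j & ~j) | (a & l & ~a) | (a & l & ~j) | (j & r & ~a) | (j & r & ~j) | (a & j & l & ~a) | (a & j & l & ~j) | (a & j & r & ~a) | (a & j & r & ~j) | (a & l & r & ~a) | (a & l & r & ~j) | (j & l & r & ~a) | (j & l & r & ~j)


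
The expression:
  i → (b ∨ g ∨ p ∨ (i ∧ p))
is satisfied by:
  {b: True, p: True, g: True, i: False}
  {b: True, p: True, i: False, g: False}
  {b: True, g: True, i: False, p: False}
  {b: True, i: False, g: False, p: False}
  {p: True, g: True, i: False, b: False}
  {p: True, i: False, g: False, b: False}
  {g: True, p: False, i: False, b: False}
  {p: False, i: False, g: False, b: False}
  {p: True, b: True, i: True, g: True}
  {p: True, b: True, i: True, g: False}
  {b: True, i: True, g: True, p: False}
  {b: True, i: True, p: False, g: False}
  {g: True, i: True, p: True, b: False}
  {i: True, p: True, b: False, g: False}
  {i: True, g: True, b: False, p: False}


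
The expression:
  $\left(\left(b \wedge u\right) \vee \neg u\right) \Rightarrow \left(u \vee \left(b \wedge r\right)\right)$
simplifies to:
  $u \vee \left(b \wedge r\right)$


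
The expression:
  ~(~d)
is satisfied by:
  {d: True}


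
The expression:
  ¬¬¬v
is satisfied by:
  {v: False}


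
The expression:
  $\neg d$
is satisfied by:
  {d: False}


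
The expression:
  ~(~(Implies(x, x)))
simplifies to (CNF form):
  True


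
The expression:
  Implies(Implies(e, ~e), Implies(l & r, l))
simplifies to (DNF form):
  True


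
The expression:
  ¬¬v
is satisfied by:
  {v: True}


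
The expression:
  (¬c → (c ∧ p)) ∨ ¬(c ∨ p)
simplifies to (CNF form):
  c ∨ ¬p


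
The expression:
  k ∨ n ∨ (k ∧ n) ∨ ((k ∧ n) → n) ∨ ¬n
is always true.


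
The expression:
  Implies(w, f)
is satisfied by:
  {f: True, w: False}
  {w: False, f: False}
  {w: True, f: True}


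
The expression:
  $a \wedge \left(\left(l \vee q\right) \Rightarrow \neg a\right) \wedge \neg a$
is never true.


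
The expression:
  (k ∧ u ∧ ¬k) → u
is always true.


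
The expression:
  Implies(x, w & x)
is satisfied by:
  {w: True, x: False}
  {x: False, w: False}
  {x: True, w: True}


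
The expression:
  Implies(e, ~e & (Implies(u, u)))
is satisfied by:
  {e: False}


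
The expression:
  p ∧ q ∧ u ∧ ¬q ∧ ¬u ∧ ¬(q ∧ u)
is never true.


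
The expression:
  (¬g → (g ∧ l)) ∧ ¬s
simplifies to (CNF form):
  g ∧ ¬s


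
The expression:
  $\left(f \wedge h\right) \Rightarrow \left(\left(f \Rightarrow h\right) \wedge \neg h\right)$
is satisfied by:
  {h: False, f: False}
  {f: True, h: False}
  {h: True, f: False}


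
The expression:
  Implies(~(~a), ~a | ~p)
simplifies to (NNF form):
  ~a | ~p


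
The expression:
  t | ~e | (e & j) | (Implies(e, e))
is always true.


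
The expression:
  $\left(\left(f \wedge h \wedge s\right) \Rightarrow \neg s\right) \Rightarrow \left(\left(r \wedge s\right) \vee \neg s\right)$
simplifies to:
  $r \vee \left(f \wedge h\right) \vee \neg s$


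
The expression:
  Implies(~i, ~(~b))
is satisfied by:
  {i: True, b: True}
  {i: True, b: False}
  {b: True, i: False}


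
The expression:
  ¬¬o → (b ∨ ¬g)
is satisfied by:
  {b: True, g: False, o: False}
  {g: False, o: False, b: False}
  {b: True, o: True, g: False}
  {o: True, g: False, b: False}
  {b: True, g: True, o: False}
  {g: True, b: False, o: False}
  {b: True, o: True, g: True}


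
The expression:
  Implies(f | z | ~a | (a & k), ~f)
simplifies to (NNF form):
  ~f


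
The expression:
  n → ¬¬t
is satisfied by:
  {t: True, n: False}
  {n: False, t: False}
  {n: True, t: True}


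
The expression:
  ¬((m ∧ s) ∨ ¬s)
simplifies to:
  s ∧ ¬m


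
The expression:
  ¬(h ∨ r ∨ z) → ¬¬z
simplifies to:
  h ∨ r ∨ z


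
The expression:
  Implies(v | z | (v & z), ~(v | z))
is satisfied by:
  {v: False, z: False}


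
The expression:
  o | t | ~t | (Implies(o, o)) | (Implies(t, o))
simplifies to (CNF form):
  True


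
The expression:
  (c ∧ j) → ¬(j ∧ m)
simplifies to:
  ¬c ∨ ¬j ∨ ¬m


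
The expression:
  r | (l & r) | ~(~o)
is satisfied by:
  {r: True, o: True}
  {r: True, o: False}
  {o: True, r: False}


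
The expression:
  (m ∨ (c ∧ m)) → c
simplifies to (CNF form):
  c ∨ ¬m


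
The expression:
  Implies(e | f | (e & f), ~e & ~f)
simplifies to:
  ~e & ~f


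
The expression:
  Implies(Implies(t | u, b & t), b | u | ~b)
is always true.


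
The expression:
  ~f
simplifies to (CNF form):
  ~f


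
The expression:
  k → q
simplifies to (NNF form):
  q ∨ ¬k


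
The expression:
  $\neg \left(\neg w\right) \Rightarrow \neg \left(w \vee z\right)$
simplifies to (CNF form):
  $\neg w$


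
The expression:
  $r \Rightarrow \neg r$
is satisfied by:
  {r: False}


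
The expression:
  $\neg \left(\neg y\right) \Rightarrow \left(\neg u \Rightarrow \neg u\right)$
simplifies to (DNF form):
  $\text{True}$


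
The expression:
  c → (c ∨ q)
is always true.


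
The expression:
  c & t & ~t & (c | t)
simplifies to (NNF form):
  False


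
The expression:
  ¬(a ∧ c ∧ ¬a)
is always true.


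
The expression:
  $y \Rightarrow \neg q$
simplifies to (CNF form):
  $\neg q \vee \neg y$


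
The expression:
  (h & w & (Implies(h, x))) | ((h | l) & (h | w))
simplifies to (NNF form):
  h | (l & w)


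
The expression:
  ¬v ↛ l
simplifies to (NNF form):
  l ∨ ¬v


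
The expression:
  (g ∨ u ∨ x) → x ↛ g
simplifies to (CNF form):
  ¬g ∧ (x ∨ ¬u)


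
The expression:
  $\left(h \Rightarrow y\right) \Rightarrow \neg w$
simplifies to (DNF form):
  $\left(h \wedge \neg y\right) \vee \neg w$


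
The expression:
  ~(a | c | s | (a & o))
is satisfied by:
  {c: False, a: False, s: False}


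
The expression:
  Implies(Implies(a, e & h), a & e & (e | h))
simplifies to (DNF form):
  a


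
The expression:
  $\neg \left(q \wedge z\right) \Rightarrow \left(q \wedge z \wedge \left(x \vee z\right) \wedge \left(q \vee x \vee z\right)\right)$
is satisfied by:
  {z: True, q: True}


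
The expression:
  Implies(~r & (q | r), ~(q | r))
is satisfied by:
  {r: True, q: False}
  {q: False, r: False}
  {q: True, r: True}


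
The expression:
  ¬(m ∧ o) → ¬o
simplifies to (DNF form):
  m ∨ ¬o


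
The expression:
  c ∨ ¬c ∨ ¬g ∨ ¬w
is always true.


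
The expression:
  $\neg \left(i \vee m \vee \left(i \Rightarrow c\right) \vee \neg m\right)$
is never true.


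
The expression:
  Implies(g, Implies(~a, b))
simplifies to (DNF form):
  a | b | ~g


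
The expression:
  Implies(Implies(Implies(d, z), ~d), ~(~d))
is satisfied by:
  {d: True}


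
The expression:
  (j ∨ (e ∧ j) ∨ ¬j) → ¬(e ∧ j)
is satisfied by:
  {e: False, j: False}
  {j: True, e: False}
  {e: True, j: False}


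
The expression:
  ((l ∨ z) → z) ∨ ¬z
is always true.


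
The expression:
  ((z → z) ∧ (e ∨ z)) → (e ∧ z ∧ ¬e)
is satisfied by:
  {e: False, z: False}


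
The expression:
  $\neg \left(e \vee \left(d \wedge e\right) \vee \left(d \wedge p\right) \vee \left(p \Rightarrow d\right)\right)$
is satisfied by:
  {p: True, d: False, e: False}


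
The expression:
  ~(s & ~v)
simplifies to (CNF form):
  v | ~s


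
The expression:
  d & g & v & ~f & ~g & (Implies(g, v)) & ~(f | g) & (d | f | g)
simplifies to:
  False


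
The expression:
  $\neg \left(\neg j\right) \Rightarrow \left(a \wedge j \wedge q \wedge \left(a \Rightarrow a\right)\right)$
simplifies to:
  $\left(a \wedge q\right) \vee \neg j$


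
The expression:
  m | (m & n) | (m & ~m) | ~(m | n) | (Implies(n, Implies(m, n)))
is always true.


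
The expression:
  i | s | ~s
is always true.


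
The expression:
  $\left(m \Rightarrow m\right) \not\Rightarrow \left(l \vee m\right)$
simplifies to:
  $\neg l \wedge \neg m$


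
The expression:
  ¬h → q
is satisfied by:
  {q: True, h: True}
  {q: True, h: False}
  {h: True, q: False}


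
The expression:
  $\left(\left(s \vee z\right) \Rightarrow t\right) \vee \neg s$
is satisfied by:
  {t: True, s: False}
  {s: False, t: False}
  {s: True, t: True}


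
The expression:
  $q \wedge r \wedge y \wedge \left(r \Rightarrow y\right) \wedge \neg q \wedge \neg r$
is never true.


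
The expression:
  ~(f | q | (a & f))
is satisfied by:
  {q: False, f: False}


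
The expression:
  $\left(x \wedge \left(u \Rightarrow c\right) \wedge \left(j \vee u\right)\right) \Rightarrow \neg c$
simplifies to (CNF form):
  $\left(\neg c \vee \neg j \vee \neg x\right) \wedge \left(\neg c \vee \neg u \vee \neg x\right)$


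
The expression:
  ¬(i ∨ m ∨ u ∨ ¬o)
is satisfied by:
  {o: True, u: False, i: False, m: False}


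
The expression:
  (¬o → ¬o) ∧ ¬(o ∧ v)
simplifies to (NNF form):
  ¬o ∨ ¬v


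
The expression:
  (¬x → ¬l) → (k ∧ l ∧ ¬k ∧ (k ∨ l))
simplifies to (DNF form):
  l ∧ ¬x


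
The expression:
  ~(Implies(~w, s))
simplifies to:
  ~s & ~w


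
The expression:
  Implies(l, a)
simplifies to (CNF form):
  a | ~l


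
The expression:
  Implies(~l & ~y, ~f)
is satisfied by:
  {y: True, l: True, f: False}
  {y: True, l: False, f: False}
  {l: True, y: False, f: False}
  {y: False, l: False, f: False}
  {f: True, y: True, l: True}
  {f: True, y: True, l: False}
  {f: True, l: True, y: False}


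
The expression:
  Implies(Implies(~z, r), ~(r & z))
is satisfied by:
  {z: False, r: False}
  {r: True, z: False}
  {z: True, r: False}


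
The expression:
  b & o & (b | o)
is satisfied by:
  {b: True, o: True}


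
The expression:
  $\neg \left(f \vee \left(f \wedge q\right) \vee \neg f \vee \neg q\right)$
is never true.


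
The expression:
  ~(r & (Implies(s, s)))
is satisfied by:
  {r: False}


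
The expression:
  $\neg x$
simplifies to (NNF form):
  $\neg x$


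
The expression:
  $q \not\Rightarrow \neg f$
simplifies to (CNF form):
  $f \wedge q$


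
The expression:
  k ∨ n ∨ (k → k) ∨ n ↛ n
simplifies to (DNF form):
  True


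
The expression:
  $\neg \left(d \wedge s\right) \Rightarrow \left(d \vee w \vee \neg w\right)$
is always true.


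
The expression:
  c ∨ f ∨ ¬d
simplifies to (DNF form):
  c ∨ f ∨ ¬d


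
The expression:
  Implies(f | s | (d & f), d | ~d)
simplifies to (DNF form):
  True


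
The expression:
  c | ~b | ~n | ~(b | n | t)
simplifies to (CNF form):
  c | ~b | ~n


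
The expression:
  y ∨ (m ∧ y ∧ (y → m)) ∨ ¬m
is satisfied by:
  {y: True, m: False}
  {m: False, y: False}
  {m: True, y: True}


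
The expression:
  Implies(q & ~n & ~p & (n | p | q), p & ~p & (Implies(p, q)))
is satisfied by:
  {n: True, p: True, q: False}
  {n: True, p: False, q: False}
  {p: True, n: False, q: False}
  {n: False, p: False, q: False}
  {n: True, q: True, p: True}
  {n: True, q: True, p: False}
  {q: True, p: True, n: False}


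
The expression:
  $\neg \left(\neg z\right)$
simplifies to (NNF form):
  $z$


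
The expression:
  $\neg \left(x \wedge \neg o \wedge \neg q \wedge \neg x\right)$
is always true.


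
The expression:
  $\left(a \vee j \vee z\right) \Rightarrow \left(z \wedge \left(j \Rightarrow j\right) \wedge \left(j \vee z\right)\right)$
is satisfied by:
  {z: True, j: False, a: False}
  {a: True, z: True, j: False}
  {z: True, j: True, a: False}
  {a: True, z: True, j: True}
  {a: False, j: False, z: False}


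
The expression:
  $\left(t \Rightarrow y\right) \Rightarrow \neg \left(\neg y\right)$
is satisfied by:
  {y: True, t: True}
  {y: True, t: False}
  {t: True, y: False}


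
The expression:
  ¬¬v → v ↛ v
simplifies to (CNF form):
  ¬v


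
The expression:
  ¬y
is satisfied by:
  {y: False}


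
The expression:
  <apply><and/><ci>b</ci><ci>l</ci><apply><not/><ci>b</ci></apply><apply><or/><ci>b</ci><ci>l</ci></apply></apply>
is never true.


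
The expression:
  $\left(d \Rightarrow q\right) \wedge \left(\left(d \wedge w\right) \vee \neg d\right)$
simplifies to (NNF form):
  $\left(q \wedge w\right) \vee \neg d$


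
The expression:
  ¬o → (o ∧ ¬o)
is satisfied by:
  {o: True}


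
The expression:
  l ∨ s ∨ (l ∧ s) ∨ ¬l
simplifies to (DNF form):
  True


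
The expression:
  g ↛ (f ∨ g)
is never true.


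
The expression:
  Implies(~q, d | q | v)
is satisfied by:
  {d: True, q: True, v: True}
  {d: True, q: True, v: False}
  {d: True, v: True, q: False}
  {d: True, v: False, q: False}
  {q: True, v: True, d: False}
  {q: True, v: False, d: False}
  {v: True, q: False, d: False}


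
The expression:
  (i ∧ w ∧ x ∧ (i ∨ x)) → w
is always true.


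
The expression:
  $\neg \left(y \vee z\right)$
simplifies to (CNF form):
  $\neg y \wedge \neg z$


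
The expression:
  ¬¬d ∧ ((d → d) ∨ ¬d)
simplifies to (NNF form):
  d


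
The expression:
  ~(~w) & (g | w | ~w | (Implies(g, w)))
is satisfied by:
  {w: True}


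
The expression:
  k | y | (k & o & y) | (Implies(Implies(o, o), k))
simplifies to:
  k | y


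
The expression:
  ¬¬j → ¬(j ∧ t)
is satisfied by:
  {t: False, j: False}
  {j: True, t: False}
  {t: True, j: False}


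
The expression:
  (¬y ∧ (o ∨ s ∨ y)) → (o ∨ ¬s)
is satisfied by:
  {y: True, o: True, s: False}
  {y: True, s: False, o: False}
  {o: True, s: False, y: False}
  {o: False, s: False, y: False}
  {y: True, o: True, s: True}
  {y: True, s: True, o: False}
  {o: True, s: True, y: False}


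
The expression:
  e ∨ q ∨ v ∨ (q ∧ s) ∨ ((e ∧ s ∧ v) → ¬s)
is always true.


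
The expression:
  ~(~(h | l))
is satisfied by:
  {l: True, h: True}
  {l: True, h: False}
  {h: True, l: False}


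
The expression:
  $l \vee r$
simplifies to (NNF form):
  $l \vee r$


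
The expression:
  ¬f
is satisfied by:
  {f: False}


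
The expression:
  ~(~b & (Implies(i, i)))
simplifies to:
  b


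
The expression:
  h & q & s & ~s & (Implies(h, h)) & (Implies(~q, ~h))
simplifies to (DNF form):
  False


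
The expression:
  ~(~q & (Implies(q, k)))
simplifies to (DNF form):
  q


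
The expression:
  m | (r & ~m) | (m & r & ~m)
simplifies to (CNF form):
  m | r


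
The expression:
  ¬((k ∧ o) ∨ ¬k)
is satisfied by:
  {k: True, o: False}


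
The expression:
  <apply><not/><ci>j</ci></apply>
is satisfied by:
  {j: False}


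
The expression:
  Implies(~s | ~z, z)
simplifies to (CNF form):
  z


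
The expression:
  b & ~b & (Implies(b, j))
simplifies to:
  False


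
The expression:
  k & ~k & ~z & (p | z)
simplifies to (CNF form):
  False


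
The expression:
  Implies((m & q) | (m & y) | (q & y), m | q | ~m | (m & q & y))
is always true.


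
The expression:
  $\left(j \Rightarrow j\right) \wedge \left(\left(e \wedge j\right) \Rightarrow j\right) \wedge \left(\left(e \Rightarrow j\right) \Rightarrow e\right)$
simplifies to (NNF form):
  $e$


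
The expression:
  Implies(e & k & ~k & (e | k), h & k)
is always true.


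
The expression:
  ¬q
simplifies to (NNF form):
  ¬q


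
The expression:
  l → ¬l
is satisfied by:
  {l: False}


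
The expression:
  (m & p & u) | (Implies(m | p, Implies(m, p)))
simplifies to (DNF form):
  p | ~m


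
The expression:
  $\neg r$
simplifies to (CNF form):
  $\neg r$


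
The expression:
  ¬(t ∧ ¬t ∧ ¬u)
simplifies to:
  True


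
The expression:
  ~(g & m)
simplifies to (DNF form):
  ~g | ~m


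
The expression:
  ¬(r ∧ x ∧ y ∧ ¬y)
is always true.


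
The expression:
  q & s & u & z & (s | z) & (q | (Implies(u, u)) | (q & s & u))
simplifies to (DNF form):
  q & s & u & z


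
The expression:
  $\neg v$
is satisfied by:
  {v: False}


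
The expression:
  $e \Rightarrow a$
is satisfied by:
  {a: True, e: False}
  {e: False, a: False}
  {e: True, a: True}


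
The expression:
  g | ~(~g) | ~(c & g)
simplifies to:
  True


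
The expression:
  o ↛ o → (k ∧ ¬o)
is always true.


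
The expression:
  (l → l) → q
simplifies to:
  q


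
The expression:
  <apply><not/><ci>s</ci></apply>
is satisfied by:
  {s: False}


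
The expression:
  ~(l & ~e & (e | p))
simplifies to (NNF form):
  e | ~l | ~p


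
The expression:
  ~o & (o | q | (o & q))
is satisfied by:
  {q: True, o: False}


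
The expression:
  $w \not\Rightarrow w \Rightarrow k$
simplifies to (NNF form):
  $\text{True}$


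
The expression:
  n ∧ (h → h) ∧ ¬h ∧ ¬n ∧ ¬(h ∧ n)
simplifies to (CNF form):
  False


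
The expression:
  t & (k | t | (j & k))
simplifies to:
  t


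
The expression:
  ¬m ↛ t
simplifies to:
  t ∨ ¬m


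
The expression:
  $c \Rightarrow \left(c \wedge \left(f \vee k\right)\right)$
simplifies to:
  $f \vee k \vee \neg c$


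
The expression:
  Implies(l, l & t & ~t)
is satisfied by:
  {l: False}


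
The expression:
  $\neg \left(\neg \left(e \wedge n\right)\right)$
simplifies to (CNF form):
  $e \wedge n$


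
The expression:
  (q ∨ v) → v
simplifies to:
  v ∨ ¬q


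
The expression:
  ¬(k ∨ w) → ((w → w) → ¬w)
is always true.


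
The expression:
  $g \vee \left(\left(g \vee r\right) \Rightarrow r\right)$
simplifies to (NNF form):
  $\text{True}$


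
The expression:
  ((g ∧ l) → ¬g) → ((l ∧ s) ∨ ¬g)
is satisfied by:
  {l: True, g: False}
  {g: False, l: False}
  {g: True, l: True}


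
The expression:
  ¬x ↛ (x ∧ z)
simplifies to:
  ¬x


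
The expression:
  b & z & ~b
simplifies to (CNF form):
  False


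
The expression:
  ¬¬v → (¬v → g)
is always true.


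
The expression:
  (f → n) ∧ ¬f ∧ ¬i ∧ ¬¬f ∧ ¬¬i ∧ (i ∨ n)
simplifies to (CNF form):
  False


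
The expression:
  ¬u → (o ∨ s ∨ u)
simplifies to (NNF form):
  o ∨ s ∨ u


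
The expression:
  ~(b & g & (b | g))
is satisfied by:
  {g: False, b: False}
  {b: True, g: False}
  {g: True, b: False}


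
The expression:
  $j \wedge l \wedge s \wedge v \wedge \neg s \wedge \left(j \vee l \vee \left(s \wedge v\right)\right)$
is never true.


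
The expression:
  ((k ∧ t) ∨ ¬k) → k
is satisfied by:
  {k: True}


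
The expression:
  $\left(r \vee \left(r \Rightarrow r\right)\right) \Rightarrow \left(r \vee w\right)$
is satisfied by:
  {r: True, w: True}
  {r: True, w: False}
  {w: True, r: False}


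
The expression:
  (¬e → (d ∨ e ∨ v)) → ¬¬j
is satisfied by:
  {j: True, d: False, e: False, v: False}
  {v: True, j: True, d: False, e: False}
  {j: True, e: True, d: False, v: False}
  {v: True, j: True, e: True, d: False}
  {j: True, d: True, e: False, v: False}
  {j: True, v: True, d: True, e: False}
  {j: True, e: True, d: True, v: False}
  {v: True, j: True, e: True, d: True}
  {v: False, d: False, e: False, j: False}


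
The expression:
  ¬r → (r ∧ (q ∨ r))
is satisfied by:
  {r: True}


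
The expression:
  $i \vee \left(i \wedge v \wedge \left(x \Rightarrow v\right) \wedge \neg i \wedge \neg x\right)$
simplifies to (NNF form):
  $i$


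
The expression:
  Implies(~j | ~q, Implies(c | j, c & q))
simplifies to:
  q | (~c & ~j)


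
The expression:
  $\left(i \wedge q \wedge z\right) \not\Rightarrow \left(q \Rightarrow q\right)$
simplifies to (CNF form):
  $\text{False}$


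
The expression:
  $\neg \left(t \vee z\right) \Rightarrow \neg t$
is always true.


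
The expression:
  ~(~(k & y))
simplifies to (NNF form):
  k & y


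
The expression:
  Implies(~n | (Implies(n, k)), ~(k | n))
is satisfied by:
  {k: False}


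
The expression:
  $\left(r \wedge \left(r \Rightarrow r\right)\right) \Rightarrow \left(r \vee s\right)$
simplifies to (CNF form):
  $\text{True}$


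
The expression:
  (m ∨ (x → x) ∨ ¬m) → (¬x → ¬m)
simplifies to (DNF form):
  x ∨ ¬m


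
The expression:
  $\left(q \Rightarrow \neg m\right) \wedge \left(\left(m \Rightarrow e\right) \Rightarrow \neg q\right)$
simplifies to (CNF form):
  $\neg q$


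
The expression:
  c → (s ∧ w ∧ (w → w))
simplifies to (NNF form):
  (s ∧ w) ∨ ¬c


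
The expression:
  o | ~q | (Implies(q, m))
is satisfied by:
  {m: True, o: True, q: False}
  {m: True, o: False, q: False}
  {o: True, m: False, q: False}
  {m: False, o: False, q: False}
  {m: True, q: True, o: True}
  {m: True, q: True, o: False}
  {q: True, o: True, m: False}


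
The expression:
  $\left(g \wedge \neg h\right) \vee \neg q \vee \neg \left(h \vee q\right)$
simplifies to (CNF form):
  $\left(g \vee \neg q\right) \wedge \left(\neg h \vee \neg q\right)$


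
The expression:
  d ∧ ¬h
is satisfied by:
  {d: True, h: False}


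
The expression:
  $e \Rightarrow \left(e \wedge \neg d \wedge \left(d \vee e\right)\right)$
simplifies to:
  $\neg d \vee \neg e$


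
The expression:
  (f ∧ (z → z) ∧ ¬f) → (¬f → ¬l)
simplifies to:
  True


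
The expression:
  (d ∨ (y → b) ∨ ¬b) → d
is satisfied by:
  {d: True}


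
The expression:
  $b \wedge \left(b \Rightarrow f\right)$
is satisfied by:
  {b: True, f: True}


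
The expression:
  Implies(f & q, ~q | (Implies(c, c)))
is always true.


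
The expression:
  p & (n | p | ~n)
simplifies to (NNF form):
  p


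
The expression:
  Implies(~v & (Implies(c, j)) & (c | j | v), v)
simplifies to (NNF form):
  v | ~j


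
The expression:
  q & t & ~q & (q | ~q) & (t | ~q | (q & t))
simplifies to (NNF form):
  False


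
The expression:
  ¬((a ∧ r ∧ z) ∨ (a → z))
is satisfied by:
  {a: True, z: False}


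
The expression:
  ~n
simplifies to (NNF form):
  ~n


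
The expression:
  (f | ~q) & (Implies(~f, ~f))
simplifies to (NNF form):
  f | ~q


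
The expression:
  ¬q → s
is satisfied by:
  {q: True, s: True}
  {q: True, s: False}
  {s: True, q: False}


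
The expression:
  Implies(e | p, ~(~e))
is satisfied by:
  {e: True, p: False}
  {p: False, e: False}
  {p: True, e: True}


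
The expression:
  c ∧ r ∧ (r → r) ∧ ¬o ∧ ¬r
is never true.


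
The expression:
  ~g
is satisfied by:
  {g: False}


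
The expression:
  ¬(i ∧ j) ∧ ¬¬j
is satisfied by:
  {j: True, i: False}


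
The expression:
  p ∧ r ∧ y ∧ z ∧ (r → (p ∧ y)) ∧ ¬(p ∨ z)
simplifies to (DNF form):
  False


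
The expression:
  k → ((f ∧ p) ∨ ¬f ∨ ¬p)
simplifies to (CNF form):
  True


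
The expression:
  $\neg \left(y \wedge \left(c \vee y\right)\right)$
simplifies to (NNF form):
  $\neg y$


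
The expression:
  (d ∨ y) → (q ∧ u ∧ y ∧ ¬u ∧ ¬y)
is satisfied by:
  {d: False, y: False}


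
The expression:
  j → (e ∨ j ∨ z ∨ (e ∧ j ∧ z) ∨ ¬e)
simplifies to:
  True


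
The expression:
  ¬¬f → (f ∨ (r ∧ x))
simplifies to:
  True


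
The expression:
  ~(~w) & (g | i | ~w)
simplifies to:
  w & (g | i)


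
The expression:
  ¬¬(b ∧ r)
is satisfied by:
  {r: True, b: True}


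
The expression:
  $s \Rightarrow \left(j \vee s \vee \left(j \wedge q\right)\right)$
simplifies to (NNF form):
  $\text{True}$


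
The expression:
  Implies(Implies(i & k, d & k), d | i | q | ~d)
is always true.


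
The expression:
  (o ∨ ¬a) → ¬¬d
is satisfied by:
  {a: True, d: True, o: False}
  {d: True, o: False, a: False}
  {a: True, d: True, o: True}
  {d: True, o: True, a: False}
  {a: True, o: False, d: False}


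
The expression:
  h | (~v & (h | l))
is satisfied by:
  {h: True, l: True, v: False}
  {h: True, l: False, v: False}
  {h: True, v: True, l: True}
  {h: True, v: True, l: False}
  {l: True, v: False, h: False}


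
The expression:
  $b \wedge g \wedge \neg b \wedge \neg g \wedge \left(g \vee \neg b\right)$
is never true.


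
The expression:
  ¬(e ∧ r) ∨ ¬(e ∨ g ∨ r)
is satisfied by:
  {e: False, r: False}
  {r: True, e: False}
  {e: True, r: False}


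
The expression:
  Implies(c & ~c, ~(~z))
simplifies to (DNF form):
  True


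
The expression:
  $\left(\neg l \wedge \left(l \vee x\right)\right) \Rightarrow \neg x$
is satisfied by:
  {l: True, x: False}
  {x: False, l: False}
  {x: True, l: True}


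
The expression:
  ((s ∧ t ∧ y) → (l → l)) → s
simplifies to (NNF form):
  s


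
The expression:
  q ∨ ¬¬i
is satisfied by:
  {i: True, q: True}
  {i: True, q: False}
  {q: True, i: False}


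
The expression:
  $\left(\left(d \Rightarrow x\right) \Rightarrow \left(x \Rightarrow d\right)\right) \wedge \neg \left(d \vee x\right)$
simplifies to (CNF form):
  $\neg d \wedge \neg x$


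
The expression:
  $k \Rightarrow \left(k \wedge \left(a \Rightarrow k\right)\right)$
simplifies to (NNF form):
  $\text{True}$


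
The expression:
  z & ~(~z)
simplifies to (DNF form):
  z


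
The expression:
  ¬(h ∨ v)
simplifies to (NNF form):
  ¬h ∧ ¬v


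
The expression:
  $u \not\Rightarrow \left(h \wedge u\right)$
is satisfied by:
  {u: True, h: False}


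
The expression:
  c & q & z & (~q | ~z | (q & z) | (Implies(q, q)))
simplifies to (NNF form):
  c & q & z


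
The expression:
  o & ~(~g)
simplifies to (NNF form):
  g & o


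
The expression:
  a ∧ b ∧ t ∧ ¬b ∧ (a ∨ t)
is never true.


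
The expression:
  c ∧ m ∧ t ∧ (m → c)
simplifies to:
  c ∧ m ∧ t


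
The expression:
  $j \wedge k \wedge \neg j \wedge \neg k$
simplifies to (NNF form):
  $\text{False}$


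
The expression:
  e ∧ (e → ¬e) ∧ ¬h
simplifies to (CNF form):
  False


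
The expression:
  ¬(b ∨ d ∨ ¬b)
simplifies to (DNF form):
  False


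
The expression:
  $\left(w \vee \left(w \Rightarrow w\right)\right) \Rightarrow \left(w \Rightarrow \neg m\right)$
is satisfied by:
  {w: False, m: False}
  {m: True, w: False}
  {w: True, m: False}


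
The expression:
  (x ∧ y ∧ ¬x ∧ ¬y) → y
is always true.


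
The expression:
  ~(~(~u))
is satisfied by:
  {u: False}


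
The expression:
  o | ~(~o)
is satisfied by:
  {o: True}


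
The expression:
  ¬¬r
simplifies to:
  r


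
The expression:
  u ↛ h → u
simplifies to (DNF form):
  True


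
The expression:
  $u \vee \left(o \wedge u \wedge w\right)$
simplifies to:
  $u$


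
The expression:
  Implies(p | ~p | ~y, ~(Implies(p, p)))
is never true.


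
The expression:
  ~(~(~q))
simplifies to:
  ~q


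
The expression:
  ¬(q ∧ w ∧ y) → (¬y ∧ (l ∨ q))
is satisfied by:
  {q: True, w: True, l: True, y: False}
  {q: True, w: True, l: False, y: False}
  {q: True, l: True, w: False, y: False}
  {q: True, l: False, w: False, y: False}
  {w: True, l: True, q: False, y: False}
  {l: True, q: False, w: False, y: False}
  {y: True, q: True, w: True, l: True}
  {y: True, q: True, w: True, l: False}


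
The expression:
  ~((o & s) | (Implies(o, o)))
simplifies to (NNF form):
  False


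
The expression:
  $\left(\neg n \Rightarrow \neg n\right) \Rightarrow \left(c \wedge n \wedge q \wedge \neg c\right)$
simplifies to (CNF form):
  $\text{False}$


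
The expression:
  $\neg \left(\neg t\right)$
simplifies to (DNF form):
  $t$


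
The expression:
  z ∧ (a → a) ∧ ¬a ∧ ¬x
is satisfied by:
  {z: True, x: False, a: False}


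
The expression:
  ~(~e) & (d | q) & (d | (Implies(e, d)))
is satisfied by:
  {e: True, d: True}


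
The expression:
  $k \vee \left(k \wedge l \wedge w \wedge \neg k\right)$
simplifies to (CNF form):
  $k$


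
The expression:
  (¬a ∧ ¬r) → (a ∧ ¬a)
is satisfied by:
  {r: True, a: True}
  {r: True, a: False}
  {a: True, r: False}


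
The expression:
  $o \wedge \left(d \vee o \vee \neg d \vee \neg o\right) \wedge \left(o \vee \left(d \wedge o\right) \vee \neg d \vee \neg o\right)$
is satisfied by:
  {o: True}


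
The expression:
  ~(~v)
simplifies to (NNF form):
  v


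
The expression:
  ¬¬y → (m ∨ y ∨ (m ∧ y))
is always true.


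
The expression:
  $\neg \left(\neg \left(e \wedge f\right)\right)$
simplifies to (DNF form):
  $e \wedge f$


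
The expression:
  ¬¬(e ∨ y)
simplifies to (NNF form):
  e ∨ y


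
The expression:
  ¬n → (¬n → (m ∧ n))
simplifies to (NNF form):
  n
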